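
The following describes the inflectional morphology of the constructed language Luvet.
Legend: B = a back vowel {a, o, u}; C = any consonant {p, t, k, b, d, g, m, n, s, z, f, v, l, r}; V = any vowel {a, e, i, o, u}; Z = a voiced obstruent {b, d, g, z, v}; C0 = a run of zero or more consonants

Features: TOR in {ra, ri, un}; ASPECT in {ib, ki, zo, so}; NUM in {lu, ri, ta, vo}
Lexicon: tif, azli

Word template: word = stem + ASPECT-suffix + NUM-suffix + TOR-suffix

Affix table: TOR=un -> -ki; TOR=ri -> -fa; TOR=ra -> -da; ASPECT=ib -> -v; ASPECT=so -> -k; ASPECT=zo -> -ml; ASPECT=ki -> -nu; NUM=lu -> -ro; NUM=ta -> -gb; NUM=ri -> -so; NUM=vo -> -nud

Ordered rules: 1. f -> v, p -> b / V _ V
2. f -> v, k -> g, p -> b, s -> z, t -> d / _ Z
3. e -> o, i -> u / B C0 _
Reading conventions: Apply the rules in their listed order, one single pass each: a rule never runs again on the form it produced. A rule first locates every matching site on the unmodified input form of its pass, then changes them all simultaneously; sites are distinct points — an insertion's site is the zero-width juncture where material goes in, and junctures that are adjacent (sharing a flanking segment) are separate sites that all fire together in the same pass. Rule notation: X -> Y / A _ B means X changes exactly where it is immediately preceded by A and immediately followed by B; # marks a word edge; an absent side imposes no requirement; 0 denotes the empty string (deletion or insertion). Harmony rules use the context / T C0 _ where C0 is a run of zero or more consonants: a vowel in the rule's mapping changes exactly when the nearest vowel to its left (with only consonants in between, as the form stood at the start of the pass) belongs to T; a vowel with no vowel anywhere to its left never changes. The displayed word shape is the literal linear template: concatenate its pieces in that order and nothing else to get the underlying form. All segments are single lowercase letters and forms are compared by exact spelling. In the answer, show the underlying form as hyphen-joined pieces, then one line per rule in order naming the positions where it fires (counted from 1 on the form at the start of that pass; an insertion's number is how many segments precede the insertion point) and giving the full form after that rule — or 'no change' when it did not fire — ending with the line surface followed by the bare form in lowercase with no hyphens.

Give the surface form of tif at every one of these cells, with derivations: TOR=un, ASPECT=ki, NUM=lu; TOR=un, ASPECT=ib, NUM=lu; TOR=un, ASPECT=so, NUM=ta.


cell TOR=un, ASPECT=ki, NUM=lu:
underlying: tif-nu-ro-ki
1. f -> v, p -> b / V _ V: no change
2. f -> v, k -> g, p -> b, s -> z, t -> d / _ Z: no change
3. e -> o, i -> u / B C0 _: fires at position(s) 9: tifnuroku
surface: tifnuroku

cell TOR=un, ASPECT=ib, NUM=lu:
underlying: tif-v-ro-ki
1. f -> v, p -> b / V _ V: no change
2. f -> v, k -> g, p -> b, s -> z, t -> d / _ Z: fires at position(s) 3: tivvroki
3. e -> o, i -> u / B C0 _: fires at position(s) 8: tivvroku
surface: tivvroku

cell TOR=un, ASPECT=so, NUM=ta:
underlying: tif-k-gb-ki
1. f -> v, p -> b / V _ V: no change
2. f -> v, k -> g, p -> b, s -> z, t -> d / _ Z: fires at position(s) 4: tifggbki
3. e -> o, i -> u / B C0 _: no change
surface: tifggbki


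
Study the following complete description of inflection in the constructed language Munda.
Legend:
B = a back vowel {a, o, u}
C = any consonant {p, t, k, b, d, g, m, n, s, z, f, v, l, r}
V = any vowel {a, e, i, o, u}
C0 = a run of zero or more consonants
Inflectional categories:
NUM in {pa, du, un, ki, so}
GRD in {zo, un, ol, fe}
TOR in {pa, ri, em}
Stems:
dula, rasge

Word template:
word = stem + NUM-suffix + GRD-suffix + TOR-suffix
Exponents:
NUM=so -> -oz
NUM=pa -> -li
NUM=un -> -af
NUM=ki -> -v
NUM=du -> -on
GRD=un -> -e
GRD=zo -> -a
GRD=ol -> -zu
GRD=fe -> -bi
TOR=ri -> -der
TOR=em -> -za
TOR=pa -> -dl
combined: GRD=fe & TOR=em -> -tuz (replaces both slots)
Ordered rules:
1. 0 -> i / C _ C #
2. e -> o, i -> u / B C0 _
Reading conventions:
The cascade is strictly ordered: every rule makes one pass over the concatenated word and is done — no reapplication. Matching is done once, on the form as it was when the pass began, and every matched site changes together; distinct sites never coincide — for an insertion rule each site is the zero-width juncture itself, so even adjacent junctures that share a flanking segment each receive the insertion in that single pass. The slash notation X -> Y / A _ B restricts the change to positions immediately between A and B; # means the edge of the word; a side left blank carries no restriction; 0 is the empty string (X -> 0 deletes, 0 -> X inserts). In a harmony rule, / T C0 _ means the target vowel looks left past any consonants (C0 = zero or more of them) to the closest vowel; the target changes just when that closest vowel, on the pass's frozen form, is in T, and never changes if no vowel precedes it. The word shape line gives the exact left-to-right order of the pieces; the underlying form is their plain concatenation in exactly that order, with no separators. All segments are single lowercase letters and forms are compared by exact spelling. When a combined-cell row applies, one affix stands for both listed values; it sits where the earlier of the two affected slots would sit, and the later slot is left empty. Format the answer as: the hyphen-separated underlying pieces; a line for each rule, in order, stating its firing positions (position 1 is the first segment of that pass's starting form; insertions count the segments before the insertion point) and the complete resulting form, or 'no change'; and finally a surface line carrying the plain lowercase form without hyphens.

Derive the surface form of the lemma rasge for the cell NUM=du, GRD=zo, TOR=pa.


underlying: rasge-on-a-dl
1. 0 -> i / C _ C #: inserts after position(s) 9: rasgeonadil
2. e -> o, i -> u / B C0 _: fires at position(s) 5, 10: rasgoonadul
surface: rasgoonadul


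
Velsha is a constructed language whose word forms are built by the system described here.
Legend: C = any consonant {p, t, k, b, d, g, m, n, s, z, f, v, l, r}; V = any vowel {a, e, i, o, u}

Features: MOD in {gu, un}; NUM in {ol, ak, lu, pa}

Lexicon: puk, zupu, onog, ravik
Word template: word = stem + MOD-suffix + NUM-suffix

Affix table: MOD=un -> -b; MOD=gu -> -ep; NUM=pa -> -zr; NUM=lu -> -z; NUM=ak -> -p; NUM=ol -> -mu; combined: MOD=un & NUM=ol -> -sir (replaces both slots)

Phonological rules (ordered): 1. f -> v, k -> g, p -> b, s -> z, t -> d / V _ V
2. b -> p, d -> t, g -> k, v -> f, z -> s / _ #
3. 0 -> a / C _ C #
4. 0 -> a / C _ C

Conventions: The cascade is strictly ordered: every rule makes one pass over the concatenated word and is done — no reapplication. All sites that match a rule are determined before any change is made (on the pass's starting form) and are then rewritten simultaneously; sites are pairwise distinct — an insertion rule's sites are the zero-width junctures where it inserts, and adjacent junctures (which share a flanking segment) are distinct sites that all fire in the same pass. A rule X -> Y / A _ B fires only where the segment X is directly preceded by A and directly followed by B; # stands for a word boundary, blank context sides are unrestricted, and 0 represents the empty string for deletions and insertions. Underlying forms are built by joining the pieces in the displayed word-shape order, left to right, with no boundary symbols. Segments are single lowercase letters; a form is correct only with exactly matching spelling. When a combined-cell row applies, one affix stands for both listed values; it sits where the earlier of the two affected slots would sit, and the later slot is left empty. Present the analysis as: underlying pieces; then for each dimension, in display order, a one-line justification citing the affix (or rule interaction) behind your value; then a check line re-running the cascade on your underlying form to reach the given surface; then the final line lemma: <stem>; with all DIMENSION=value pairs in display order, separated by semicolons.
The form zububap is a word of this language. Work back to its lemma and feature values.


underlying: zupu-b-p
MOD=un - signalled by the affix -b
NUM=ak - signalled by the affix -p
check: zupubp -> zububp -> zububp -> zububap -> zububap
lemma: zupu; MOD=un; NUM=ak


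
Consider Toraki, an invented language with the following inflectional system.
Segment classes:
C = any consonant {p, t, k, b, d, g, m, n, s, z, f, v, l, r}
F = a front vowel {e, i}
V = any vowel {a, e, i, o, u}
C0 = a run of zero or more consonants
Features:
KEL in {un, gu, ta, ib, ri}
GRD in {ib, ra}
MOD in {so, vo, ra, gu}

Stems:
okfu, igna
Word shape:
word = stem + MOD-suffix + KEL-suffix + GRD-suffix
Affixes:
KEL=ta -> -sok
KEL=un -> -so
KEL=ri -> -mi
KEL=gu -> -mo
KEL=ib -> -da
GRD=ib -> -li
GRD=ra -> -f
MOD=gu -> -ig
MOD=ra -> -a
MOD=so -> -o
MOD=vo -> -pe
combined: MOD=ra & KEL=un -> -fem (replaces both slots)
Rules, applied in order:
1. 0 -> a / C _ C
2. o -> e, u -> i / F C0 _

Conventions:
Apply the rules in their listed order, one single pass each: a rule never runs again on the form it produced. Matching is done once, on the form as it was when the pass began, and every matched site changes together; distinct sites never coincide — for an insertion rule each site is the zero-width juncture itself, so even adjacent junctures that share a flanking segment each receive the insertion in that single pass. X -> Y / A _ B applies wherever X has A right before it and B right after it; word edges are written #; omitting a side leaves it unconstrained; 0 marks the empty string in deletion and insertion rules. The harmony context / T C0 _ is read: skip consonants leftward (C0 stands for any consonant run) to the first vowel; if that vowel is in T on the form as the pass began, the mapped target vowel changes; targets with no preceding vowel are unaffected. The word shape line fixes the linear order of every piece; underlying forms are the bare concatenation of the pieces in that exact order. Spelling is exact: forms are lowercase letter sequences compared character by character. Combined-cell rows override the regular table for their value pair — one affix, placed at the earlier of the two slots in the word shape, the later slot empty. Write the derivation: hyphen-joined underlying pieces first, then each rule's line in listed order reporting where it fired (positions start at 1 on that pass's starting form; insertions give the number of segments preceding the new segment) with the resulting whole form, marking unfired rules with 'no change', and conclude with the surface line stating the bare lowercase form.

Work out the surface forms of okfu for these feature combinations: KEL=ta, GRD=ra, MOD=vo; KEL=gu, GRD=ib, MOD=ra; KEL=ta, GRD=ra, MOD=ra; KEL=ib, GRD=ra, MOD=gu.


cell KEL=ta, GRD=ra, MOD=vo:
underlying: okfu-pe-sok-f
1. 0 -> a / C _ C: inserts after position(s) 2, 9: okafupesokaf
2. o -> e, u -> i / F C0 _: fires at position(s) 9: okafupesekaf
surface: okafupesekaf

cell KEL=gu, GRD=ib, MOD=ra:
underlying: okfu-a-mo-li
1. 0 -> a / C _ C: inserts after position(s) 2: okafuamoli
2. o -> e, u -> i / F C0 _: no change
surface: okafuamoli

cell KEL=ta, GRD=ra, MOD=ra:
underlying: okfu-a-sok-f
1. 0 -> a / C _ C: inserts after position(s) 2, 8: okafuasokaf
2. o -> e, u -> i / F C0 _: no change
surface: okafuasokaf

cell KEL=ib, GRD=ra, MOD=gu:
underlying: okfu-ig-da-f
1. 0 -> a / C _ C: inserts after position(s) 2, 6: okafuigadaf
2. o -> e, u -> i / F C0 _: no change
surface: okafuigadaf


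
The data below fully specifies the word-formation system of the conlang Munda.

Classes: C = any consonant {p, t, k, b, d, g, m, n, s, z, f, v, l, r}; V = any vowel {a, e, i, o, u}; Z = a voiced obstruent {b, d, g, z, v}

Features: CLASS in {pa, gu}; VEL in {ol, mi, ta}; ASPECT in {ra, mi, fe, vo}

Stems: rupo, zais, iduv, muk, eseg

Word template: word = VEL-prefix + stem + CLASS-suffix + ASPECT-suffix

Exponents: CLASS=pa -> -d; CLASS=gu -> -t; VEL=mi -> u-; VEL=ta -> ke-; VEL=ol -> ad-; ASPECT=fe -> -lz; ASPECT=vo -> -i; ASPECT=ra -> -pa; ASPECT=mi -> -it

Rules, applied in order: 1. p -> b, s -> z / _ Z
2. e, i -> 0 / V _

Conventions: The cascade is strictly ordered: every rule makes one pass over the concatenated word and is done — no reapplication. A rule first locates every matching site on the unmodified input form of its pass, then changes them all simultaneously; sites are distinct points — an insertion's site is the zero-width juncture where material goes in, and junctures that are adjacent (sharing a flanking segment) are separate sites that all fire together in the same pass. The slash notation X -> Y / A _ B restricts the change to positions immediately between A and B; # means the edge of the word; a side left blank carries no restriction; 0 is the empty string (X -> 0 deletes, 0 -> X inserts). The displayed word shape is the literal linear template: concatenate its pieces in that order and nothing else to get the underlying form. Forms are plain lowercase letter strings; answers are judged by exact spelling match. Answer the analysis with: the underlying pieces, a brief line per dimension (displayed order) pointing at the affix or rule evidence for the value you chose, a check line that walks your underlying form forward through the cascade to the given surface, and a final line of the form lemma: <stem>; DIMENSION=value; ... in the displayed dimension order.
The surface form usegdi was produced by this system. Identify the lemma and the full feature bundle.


underlying: u-eseg-d-i
CLASS=pa - signalled by the affix -d
VEL=mi - signalled by the affix u-
ASPECT=vo - signalled by the affix -i
check: uesegdi -> uesegdi -> usegdi
lemma: eseg; CLASS=pa; VEL=mi; ASPECT=vo


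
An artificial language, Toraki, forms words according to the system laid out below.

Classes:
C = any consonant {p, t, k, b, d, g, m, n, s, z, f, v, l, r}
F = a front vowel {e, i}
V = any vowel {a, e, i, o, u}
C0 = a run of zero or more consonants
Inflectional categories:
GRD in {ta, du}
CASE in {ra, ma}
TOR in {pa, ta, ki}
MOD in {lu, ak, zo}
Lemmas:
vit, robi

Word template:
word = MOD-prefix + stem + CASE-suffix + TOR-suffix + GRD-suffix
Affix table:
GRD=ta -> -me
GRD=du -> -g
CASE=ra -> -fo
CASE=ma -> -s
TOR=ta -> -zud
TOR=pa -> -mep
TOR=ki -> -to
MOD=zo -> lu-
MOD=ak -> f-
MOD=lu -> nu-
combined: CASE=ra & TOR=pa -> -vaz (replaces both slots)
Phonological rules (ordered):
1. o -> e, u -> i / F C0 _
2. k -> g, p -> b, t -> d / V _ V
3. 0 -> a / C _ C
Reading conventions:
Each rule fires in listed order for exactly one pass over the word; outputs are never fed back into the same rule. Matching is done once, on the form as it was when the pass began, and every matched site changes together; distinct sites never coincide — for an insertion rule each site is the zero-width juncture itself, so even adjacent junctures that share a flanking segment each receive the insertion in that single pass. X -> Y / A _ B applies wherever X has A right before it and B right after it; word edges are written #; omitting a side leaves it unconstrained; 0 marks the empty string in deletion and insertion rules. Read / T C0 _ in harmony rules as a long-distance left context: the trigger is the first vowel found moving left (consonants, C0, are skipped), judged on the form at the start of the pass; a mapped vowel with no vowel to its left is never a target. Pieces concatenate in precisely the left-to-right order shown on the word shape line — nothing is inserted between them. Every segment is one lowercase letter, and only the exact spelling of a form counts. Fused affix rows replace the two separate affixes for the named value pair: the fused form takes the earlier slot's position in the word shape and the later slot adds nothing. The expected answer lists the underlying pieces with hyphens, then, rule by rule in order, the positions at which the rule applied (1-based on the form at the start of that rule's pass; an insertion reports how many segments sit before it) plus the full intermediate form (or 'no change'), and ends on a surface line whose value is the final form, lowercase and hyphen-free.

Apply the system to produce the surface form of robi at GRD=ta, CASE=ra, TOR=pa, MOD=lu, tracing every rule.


underlying: nu-robi-vaz-me
1. o -> e, u -> i / F C0 _: no change
2. k -> g, p -> b, t -> d / V _ V: no change
3. 0 -> a / C _ C: inserts after position(s) 9: nurobivazame
surface: nurobivazame


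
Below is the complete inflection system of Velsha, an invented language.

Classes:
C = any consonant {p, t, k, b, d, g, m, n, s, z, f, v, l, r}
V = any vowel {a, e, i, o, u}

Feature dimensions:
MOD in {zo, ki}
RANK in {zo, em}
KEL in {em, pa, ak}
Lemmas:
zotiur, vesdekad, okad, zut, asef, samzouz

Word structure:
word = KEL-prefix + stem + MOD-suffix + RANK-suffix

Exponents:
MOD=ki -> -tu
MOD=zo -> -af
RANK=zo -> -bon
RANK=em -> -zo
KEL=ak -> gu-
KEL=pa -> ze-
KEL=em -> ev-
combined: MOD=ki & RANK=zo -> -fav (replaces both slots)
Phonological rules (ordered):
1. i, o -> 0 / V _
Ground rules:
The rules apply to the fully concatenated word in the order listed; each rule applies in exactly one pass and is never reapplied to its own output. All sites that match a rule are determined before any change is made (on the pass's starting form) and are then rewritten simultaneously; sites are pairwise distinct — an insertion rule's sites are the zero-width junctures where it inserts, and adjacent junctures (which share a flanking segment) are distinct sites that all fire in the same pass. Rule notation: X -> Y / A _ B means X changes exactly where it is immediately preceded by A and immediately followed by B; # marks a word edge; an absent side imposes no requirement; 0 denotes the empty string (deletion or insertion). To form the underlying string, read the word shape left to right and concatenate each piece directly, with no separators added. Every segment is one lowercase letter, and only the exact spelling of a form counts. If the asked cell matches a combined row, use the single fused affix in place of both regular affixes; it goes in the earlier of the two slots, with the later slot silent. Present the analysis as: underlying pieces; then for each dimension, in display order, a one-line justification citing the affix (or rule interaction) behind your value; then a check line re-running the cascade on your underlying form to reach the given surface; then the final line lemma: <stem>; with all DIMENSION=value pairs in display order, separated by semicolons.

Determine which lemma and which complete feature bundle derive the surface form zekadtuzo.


underlying: ze-okad-tu-zo
MOD=ki - signalled by the affix -tu
RANK=em - signalled by the affix -zo
KEL=pa - signalled by the affix ze-
check: zeokadtuzo -> zekadtuzo
lemma: okad; MOD=ki; RANK=em; KEL=pa


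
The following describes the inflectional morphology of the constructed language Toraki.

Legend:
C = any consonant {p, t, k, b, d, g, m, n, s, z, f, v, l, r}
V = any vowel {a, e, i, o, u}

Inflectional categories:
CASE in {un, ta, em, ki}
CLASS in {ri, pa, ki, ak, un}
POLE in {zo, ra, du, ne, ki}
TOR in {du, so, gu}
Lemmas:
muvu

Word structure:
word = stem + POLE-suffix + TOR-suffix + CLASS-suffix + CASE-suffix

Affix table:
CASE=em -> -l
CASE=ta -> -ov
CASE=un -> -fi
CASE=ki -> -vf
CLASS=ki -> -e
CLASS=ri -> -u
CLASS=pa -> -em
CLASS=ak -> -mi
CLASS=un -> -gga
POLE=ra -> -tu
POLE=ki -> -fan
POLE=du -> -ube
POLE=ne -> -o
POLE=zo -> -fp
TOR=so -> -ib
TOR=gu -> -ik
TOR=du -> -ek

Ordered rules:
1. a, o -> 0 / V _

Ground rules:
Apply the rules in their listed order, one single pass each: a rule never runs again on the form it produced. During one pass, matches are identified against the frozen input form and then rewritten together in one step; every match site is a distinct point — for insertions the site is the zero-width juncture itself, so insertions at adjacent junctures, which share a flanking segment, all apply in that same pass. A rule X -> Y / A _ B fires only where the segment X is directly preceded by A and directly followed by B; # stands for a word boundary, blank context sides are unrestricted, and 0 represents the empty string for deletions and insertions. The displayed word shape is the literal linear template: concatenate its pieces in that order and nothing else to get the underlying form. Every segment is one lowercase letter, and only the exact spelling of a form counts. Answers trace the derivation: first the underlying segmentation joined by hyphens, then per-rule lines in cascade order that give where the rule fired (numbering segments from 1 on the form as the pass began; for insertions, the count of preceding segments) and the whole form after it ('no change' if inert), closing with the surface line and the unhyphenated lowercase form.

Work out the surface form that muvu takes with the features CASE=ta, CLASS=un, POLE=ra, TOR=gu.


underlying: muvu-tu-ik-gga-ov
1. a, o -> 0 / V _: fires at position(s) 12: muvutuikggav
surface: muvutuikggav


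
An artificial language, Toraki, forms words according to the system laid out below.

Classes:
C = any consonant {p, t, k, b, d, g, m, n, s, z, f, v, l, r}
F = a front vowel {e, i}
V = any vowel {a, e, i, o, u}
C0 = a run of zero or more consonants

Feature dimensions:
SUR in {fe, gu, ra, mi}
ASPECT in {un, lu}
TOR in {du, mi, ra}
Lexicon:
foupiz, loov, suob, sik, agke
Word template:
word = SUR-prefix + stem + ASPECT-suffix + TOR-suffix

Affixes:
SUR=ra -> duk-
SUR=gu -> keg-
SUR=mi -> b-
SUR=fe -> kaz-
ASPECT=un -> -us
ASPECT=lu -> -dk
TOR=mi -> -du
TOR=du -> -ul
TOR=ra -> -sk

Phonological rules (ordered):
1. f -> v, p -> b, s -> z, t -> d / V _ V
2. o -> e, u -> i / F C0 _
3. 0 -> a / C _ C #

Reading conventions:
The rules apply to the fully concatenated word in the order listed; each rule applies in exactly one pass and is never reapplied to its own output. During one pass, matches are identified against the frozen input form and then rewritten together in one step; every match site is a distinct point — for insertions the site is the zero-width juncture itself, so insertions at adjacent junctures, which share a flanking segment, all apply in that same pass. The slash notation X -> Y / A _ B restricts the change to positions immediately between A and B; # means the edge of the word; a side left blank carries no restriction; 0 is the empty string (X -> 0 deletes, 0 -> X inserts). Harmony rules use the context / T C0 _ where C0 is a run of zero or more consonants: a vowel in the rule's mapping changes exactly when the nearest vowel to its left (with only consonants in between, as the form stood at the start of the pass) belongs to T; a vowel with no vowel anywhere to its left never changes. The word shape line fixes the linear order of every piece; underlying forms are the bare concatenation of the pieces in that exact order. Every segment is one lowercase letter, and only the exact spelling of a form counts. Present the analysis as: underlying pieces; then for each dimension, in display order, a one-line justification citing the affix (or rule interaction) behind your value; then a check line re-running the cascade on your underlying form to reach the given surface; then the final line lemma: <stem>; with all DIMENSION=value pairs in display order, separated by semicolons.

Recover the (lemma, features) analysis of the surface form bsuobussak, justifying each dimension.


underlying: b-suob-us-sk
SUR=mi - signalled by the affix b-
ASPECT=un - signalled by the affix -us
TOR=ra - signalled by the affix -sk
check: bsuobussk -> bsuobussk -> bsuobussk -> bsuobussak
lemma: suob; SUR=mi; ASPECT=un; TOR=ra


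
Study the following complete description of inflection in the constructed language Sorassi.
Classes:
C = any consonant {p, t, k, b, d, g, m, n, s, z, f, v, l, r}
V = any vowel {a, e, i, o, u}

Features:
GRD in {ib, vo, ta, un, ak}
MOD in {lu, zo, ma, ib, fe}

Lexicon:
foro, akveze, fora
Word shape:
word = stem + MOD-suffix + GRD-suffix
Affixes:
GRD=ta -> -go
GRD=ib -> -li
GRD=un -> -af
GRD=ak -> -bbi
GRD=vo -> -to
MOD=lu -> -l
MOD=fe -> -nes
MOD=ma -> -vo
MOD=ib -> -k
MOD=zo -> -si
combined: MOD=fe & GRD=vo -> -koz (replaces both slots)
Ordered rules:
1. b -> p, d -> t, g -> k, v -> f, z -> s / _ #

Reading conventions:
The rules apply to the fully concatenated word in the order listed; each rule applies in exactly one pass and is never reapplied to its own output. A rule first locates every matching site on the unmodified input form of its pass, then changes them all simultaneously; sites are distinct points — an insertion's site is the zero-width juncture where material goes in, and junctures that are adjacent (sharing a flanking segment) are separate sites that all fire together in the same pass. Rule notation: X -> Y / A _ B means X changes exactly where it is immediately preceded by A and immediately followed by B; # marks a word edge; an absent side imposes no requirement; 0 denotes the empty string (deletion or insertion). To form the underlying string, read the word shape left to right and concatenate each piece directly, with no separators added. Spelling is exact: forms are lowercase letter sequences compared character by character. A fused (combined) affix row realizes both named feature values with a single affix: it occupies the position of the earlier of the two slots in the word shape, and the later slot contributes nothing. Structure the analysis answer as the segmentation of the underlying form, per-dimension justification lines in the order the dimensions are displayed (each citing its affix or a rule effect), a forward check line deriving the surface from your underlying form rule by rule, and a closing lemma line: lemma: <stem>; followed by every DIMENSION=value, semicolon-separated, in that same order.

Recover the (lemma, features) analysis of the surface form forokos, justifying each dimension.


underlying: foro-koz
GRD=vo - signalled by the combined affix row
MOD=fe - signalled by the combined affix row
check: forokoz -> forokos
lemma: foro; GRD=vo; MOD=fe


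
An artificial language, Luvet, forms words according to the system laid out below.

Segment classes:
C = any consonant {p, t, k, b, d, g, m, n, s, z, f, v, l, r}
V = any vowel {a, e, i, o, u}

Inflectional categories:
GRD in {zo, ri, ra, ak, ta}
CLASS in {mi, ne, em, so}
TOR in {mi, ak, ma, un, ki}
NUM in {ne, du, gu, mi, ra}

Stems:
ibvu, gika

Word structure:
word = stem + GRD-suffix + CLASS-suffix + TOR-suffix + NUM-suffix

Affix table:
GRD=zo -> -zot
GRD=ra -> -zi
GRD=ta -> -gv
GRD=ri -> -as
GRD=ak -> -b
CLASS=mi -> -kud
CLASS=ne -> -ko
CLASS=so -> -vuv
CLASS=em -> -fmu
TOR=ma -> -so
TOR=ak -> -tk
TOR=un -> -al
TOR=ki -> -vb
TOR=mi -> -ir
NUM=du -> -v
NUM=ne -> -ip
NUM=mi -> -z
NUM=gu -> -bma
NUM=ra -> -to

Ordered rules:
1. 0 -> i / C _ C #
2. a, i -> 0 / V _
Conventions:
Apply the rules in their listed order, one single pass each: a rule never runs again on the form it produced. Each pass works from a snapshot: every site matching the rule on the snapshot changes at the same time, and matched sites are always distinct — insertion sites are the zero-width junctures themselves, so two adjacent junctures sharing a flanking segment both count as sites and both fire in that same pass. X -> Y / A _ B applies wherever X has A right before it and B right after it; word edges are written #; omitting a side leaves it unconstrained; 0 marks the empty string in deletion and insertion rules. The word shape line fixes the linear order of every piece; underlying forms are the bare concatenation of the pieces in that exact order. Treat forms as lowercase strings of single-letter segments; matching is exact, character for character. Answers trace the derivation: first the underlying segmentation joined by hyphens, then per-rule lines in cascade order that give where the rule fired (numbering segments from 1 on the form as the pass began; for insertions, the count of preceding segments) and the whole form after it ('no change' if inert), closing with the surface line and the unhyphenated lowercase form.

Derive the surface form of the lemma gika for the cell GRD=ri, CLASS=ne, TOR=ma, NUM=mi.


underlying: gika-as-ko-so-z
1. 0 -> i / C _ C #: no change
2. a, i -> 0 / V _: fires at position(s) 5: gikaskosoz
surface: gikaskosoz


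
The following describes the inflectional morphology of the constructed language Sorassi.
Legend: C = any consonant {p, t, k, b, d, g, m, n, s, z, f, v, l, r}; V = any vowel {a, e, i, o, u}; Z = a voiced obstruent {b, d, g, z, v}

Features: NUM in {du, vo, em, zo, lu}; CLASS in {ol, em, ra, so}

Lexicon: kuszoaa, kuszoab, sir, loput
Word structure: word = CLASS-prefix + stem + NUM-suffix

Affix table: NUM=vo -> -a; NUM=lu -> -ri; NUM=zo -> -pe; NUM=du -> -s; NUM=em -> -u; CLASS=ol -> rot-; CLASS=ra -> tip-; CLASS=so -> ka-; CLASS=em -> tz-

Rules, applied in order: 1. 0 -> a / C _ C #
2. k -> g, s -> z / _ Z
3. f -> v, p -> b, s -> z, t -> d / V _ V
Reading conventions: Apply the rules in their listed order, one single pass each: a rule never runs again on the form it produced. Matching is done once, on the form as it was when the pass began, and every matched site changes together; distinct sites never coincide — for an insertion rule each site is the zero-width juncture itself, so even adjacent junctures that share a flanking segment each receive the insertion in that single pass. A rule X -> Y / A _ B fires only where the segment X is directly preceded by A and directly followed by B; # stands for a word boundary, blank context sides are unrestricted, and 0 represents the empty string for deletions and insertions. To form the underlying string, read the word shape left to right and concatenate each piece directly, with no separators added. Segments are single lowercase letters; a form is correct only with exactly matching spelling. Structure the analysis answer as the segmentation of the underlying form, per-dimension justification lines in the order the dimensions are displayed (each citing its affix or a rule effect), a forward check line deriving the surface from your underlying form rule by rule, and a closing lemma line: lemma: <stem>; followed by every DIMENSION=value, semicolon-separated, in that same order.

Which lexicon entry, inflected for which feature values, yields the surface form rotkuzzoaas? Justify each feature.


underlying: rot-kuszoaa-s
NUM=du - signalled by the affix -s
CLASS=ol - signalled by the affix rot-
check: rotkuszoaas -> rotkuszoaas -> rotkuzzoaas -> rotkuzzoaas
lemma: kuszoaa; NUM=du; CLASS=ol


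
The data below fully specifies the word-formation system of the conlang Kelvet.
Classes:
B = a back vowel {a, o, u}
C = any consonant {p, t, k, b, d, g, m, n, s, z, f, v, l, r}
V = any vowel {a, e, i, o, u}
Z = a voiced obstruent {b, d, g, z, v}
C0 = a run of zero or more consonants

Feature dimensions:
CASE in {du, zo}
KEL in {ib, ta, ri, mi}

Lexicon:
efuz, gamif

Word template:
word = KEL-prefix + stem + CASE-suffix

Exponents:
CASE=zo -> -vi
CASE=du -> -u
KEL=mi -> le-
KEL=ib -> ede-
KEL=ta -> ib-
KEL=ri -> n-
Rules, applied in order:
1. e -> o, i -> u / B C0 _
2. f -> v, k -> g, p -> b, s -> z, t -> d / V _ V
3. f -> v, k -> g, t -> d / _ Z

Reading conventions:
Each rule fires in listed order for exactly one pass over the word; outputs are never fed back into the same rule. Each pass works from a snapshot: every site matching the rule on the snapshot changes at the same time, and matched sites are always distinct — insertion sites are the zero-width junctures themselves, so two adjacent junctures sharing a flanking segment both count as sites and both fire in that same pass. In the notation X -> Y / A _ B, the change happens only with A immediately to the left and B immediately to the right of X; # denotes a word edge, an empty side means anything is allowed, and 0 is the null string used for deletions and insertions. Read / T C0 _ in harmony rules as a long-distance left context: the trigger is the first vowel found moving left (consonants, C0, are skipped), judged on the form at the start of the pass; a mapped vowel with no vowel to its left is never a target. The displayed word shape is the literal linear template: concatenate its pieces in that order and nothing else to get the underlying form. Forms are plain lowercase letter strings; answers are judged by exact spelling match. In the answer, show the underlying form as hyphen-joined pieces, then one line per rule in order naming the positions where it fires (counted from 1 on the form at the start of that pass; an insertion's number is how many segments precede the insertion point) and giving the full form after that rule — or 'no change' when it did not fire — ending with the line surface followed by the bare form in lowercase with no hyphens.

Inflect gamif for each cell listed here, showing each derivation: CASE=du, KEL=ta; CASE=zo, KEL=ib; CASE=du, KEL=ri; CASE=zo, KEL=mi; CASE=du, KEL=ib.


cell CASE=du, KEL=ta:
underlying: ib-gamif-u
1. e -> o, i -> u / B C0 _: fires at position(s) 6: ibgamufu
2. f -> v, k -> g, p -> b, s -> z, t -> d / V _ V: fires at position(s) 7: ibgamuvu
3. f -> v, k -> g, t -> d / _ Z: no change
surface: ibgamuvu

cell CASE=zo, KEL=ib:
underlying: ede-gamif-vi
1. e -> o, i -> u / B C0 _: fires at position(s) 7: edegamufvi
2. f -> v, k -> g, p -> b, s -> z, t -> d / V _ V: no change
3. f -> v, k -> g, t -> d / _ Z: fires at position(s) 8: edegamuvvi
surface: edegamuvvi

cell CASE=du, KEL=ri:
underlying: n-gamif-u
1. e -> o, i -> u / B C0 _: fires at position(s) 5: ngamufu
2. f -> v, k -> g, p -> b, s -> z, t -> d / V _ V: fires at position(s) 6: ngamuvu
3. f -> v, k -> g, t -> d / _ Z: no change
surface: ngamuvu

cell CASE=zo, KEL=mi:
underlying: le-gamif-vi
1. e -> o, i -> u / B C0 _: fires at position(s) 6: legamufvi
2. f -> v, k -> g, p -> b, s -> z, t -> d / V _ V: no change
3. f -> v, k -> g, t -> d / _ Z: fires at position(s) 7: legamuvvi
surface: legamuvvi

cell CASE=du, KEL=ib:
underlying: ede-gamif-u
1. e -> o, i -> u / B C0 _: fires at position(s) 7: edegamufu
2. f -> v, k -> g, p -> b, s -> z, t -> d / V _ V: fires at position(s) 8: edegamuvu
3. f -> v, k -> g, t -> d / _ Z: no change
surface: edegamuvu


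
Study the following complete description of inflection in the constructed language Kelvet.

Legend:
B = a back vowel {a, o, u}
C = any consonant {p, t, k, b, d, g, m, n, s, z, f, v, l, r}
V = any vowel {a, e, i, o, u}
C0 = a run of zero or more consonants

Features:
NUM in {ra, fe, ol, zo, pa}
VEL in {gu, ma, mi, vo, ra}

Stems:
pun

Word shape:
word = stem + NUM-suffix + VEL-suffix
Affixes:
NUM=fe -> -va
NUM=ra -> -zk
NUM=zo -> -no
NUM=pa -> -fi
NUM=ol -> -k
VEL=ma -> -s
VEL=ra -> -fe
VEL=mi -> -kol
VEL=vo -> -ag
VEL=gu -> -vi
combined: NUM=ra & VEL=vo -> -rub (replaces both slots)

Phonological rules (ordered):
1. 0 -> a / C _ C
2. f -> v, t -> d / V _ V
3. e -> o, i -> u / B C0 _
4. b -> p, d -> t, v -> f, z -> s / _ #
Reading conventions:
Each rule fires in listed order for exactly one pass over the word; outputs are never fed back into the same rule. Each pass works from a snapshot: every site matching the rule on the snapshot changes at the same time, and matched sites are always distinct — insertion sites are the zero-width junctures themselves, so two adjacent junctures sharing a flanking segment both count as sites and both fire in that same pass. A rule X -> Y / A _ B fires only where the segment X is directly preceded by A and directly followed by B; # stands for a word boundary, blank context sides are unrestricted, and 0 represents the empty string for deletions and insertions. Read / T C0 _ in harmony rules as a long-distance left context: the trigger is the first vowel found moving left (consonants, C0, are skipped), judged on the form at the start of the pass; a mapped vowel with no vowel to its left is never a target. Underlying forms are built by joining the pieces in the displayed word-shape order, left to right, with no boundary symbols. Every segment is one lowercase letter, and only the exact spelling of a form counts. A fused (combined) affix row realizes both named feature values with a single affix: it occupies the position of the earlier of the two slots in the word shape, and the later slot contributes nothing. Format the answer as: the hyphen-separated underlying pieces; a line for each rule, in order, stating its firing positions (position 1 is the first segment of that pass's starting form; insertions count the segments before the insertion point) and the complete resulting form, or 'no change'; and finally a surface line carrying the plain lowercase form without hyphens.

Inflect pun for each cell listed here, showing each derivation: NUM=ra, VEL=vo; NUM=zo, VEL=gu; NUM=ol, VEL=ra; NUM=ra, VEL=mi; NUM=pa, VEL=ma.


cell NUM=ra, VEL=vo:
underlying: pun-rub
1. 0 -> a / C _ C: inserts after position(s) 3: punarub
2. f -> v, t -> d / V _ V: no change
3. e -> o, i -> u / B C0 _: no change
4. b -> p, d -> t, v -> f, z -> s / _ #: fires at position(s) 7: punarup
surface: punarup

cell NUM=zo, VEL=gu:
underlying: pun-no-vi
1. 0 -> a / C _ C: inserts after position(s) 3: punanovi
2. f -> v, t -> d / V _ V: no change
3. e -> o, i -> u / B C0 _: fires at position(s) 8: punanovu
4. b -> p, d -> t, v -> f, z -> s / _ #: no change
surface: punanovu

cell NUM=ol, VEL=ra:
underlying: pun-k-fe
1. 0 -> a / C _ C: inserts after position(s) 3, 4: punakafe
2. f -> v, t -> d / V _ V: fires at position(s) 7: punakave
3. e -> o, i -> u / B C0 _: fires at position(s) 8: punakavo
4. b -> p, d -> t, v -> f, z -> s / _ #: no change
surface: punakavo

cell NUM=ra, VEL=mi:
underlying: pun-zk-kol
1. 0 -> a / C _ C: inserts after position(s) 3, 4, 5: punazakakol
2. f -> v, t -> d / V _ V: no change
3. e -> o, i -> u / B C0 _: no change
4. b -> p, d -> t, v -> f, z -> s / _ #: no change
surface: punazakakol

cell NUM=pa, VEL=ma:
underlying: pun-fi-s
1. 0 -> a / C _ C: inserts after position(s) 3: punafis
2. f -> v, t -> d / V _ V: fires at position(s) 5: punavis
3. e -> o, i -> u / B C0 _: fires at position(s) 6: punavus
4. b -> p, d -> t, v -> f, z -> s / _ #: no change
surface: punavus


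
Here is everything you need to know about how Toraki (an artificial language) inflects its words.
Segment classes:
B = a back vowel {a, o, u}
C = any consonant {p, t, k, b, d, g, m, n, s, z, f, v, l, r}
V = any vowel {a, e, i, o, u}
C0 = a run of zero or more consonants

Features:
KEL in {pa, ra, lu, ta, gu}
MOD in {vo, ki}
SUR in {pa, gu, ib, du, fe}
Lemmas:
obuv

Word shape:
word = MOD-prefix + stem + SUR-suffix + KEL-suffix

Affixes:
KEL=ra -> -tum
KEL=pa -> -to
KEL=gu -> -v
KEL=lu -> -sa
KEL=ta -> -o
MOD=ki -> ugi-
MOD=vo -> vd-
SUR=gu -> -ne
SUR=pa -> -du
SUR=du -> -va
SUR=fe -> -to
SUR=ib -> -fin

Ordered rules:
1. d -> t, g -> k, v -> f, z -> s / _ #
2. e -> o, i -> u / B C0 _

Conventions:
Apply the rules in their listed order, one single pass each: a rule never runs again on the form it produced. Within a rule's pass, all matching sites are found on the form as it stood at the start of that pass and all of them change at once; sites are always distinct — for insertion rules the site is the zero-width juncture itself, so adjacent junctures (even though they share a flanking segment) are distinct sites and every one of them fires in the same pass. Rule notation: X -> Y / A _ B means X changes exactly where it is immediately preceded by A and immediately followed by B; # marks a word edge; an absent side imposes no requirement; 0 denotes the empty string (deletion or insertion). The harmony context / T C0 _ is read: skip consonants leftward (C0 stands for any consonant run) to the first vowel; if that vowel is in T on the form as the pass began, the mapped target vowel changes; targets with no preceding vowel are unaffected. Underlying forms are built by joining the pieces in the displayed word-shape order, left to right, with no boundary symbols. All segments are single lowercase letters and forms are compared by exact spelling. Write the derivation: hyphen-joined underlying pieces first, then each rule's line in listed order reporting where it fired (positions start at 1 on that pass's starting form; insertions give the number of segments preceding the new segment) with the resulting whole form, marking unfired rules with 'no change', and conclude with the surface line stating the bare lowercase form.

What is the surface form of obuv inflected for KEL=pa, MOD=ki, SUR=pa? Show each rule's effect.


underlying: ugi-obuv-du-to
1. d -> t, g -> k, v -> f, z -> s / _ #: no change
2. e -> o, i -> u / B C0 _: fires at position(s) 3: uguobuvduto
surface: uguobuvduto
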